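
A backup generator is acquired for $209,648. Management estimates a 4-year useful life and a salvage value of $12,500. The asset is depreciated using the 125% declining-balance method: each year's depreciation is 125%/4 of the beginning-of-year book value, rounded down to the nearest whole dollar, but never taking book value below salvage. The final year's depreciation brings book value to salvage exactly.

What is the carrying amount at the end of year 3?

Depreciable base = $209,648 − $12,500 = $197,148.
Year 1: ⌊$209,648 × 125%/4⌋ = $65,515. Book value $144,133.
Year 2: ⌊$144,133 × 125%/4⌋ = $45,041. Book value $99,092.
Year 3: ⌊$99,092 × 125%/4⌋ = $30,966. Book value $68,126.

$68,126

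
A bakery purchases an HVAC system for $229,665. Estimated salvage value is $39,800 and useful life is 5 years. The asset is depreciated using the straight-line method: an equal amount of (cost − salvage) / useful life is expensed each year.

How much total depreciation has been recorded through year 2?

Depreciable base = $229,665 − $39,800 = $189,865.
Annual expense = $189,865 / 5 = $37,973.
End of year 1: book value $191,692.
End of year 2: book value $153,719.
Accumulated through year 2 = $229,665 − $153,719 = $75,946.

$75,946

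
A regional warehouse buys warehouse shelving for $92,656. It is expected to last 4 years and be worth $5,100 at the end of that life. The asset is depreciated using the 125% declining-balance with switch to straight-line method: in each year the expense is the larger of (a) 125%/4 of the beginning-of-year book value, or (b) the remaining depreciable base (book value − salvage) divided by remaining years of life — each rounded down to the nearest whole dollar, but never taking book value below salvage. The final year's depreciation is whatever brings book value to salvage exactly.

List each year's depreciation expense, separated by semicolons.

Depreciable base = $92,656 − $5,100 = $87,556.
Year 1: DB = ⌊$92,656 × 125%/4⌋ = $28,955; SL = ⌊$87,556/4⌋ = $21,889 → take DB $28,955. Book value $63,701.
Year 2: DB = ⌊$63,701 × 125%/4⌋ = $19,906; SL = ⌊$58,601/3⌋ = $19,533 → take DB $19,906. Book value $43,795.
Year 3: DB = ⌊$43,795 × 125%/4⌋ = $13,685; SL = ⌊$38,695/2⌋ = $19,347 → take SL $19,347. Book value $24,448.
Year 4 (final): $24,448 − $5,100 = $19,348. Book value $5,100.

$28,955; $19,906; $19,347; $19,348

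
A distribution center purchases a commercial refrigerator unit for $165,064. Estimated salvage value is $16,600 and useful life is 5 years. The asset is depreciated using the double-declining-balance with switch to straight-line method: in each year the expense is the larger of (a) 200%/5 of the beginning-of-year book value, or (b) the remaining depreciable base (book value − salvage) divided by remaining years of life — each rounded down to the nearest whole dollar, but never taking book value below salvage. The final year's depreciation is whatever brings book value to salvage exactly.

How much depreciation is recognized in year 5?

$4,793

Depreciable base = $165,064 − $16,600 = $148,464.
Year 1: DB = ⌊$165,064 × 200%/5⌋ = $66,025; SL = ⌊$148,464/5⌋ = $29,692 → take DB $66,025. Book value $99,039.
Year 2: DB = ⌊$99,039 × 200%/5⌋ = $39,615; SL = ⌊$82,439/4⌋ = $20,609 → take DB $39,615. Book value $59,424.
Year 3: DB = ⌊$59,424 × 200%/5⌋ = $23,769; SL = ⌊$42,824/3⌋ = $14,274 → take DB $23,769. Book value $35,655.
Year 4: DB = ⌊$35,655 × 200%/5⌋ = $14,262; SL = ⌊$19,055/2⌋ = $9,527 → take DB $14,262. Book value $21,393.
Year 5 (final): $21,393 − $16,600 = $4,793. Book value $16,600.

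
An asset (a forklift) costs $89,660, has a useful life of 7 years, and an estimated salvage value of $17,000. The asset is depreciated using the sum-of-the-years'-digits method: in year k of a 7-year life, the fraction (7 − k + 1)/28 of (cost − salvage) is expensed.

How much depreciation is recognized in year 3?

$12,975

Depreciable base = $89,660 − $17,000 = $72,660.
Sum of the years' digits = 7+6+5+4+3+2+1 = 28.
Year 1: $72,660 × 7/28 = $18,165. Book value $71,495.
Year 2: $72,660 × 6/28 = $15,570. Book value $55,925.
Year 3: $72,660 × 5/28 = $12,975. Book value $42,950.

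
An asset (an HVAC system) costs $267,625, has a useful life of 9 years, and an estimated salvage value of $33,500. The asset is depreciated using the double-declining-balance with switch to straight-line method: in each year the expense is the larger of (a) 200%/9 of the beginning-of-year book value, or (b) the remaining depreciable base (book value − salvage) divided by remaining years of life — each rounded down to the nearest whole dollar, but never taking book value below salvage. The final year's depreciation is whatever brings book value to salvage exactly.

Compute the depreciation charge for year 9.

Depreciable base = $267,625 − $33,500 = $234,125.
Year 1: DB = ⌊$267,625 × 200%/9⌋ = $59,472; SL = ⌊$234,125/9⌋ = $26,013 → take DB $59,472. Book value $208,153.
Year 2: DB = ⌊$208,153 × 200%/9⌋ = $46,256; SL = ⌊$174,653/8⌋ = $21,831 → take DB $46,256. Book value $161,897.
Year 3: DB = ⌊$161,897 × 200%/9⌋ = $35,977; SL = ⌊$128,397/7⌋ = $18,342 → take DB $35,977. Book value $125,920.
Year 4: DB = ⌊$125,920 × 200%/9⌋ = $27,982; SL = ⌊$92,420/6⌋ = $15,403 → take DB $27,982. Book value $97,938.
Year 5: DB = ⌊$97,938 × 200%/9⌋ = $21,764; SL = ⌊$64,438/5⌋ = $12,887 → take DB $21,764. Book value $76,174.
Year 6: DB = ⌊$76,174 × 200%/9⌋ = $16,927; SL = ⌊$42,674/4⌋ = $10,668 → take DB $16,927. Book value $59,247.
Year 7: DB = ⌊$59,247 × 200%/9⌋ = $13,166; SL = ⌊$25,747/3⌋ = $8,582 → take DB $13,166. Book value $46,081.
Year 8: DB = ⌊$46,081 × 200%/9⌋ = $10,240; SL = ⌊$12,581/2⌋ = $6,290 → take DB $10,240. Book value $35,841.
Year 9 (final): $35,841 − $33,500 = $2,341. Book value $33,500.

$2,341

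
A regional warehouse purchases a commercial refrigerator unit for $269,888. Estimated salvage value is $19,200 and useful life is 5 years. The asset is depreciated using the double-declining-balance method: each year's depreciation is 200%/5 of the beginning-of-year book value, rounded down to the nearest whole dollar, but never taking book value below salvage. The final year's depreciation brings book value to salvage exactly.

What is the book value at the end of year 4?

$34,978

Depreciable base = $269,888 − $19,200 = $250,688.
Year 1: ⌊$269,888 × 200%/5⌋ = $107,955. Book value $161,933.
Year 2: ⌊$161,933 × 200%/5⌋ = $64,773. Book value $97,160.
Year 3: ⌊$97,160 × 200%/5⌋ = $38,864. Book value $58,296.
Year 4: ⌊$58,296 × 200%/5⌋ = $23,318. Book value $34,978.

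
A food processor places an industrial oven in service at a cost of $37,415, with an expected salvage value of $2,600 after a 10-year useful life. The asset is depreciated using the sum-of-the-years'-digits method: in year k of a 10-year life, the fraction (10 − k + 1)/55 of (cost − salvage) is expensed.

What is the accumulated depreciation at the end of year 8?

Depreciable base = $37,415 − $2,600 = $34,815.
Sum of the years' digits = 10+9+8+7+6+5+4+3+2+1 = 55.
Year 1: $34,815 × 10/55 = $6,330. Book value $31,085.
Year 2: $34,815 × 9/55 = $5,697. Book value $25,388.
Year 3: $34,815 × 8/55 = $5,064. Book value $20,324.
Year 4: $34,815 × 7/55 = $4,431. Book value $15,893.
Year 5: $34,815 × 6/55 = $3,798. Book value $12,095.
Year 6: $34,815 × 5/55 = $3,165. Book value $8,930.
Year 7: $34,815 × 4/55 = $2,532. Book value $6,398.
Year 8: $34,815 × 3/55 = $1,899. Book value $4,499.
Accumulated through year 8 = $37,415 − $4,499 = $32,916.

$32,916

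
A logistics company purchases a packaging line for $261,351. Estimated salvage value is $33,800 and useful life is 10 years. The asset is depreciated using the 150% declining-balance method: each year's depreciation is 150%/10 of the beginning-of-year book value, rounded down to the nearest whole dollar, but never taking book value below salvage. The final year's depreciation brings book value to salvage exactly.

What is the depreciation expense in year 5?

Depreciable base = $261,351 − $33,800 = $227,551.
Year 1: ⌊$261,351 × 150%/10⌋ = $39,202. Book value $222,149.
Year 2: ⌊$222,149 × 150%/10⌋ = $33,322. Book value $188,827.
Year 3: ⌊$188,827 × 150%/10⌋ = $28,324. Book value $160,503.
Year 4: ⌊$160,503 × 150%/10⌋ = $24,075. Book value $136,428.
Year 5: ⌊$136,428 × 150%/10⌋ = $20,464. Book value $115,964.

$20,464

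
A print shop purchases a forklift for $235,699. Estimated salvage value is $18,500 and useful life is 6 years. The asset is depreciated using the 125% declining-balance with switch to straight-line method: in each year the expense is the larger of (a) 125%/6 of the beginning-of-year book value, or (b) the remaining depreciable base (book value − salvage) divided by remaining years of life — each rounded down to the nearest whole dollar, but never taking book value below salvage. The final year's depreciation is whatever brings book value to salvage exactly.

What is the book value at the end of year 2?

Depreciable base = $235,699 − $18,500 = $217,199.
Year 1: DB = ⌊$235,699 × 125%/6⌋ = $49,103; SL = ⌊$217,199/6⌋ = $36,199 → take DB $49,103. Book value $186,596.
Year 2: DB = ⌊$186,596 × 125%/6⌋ = $38,874; SL = ⌊$168,096/5⌋ = $33,619 → take DB $38,874. Book value $147,722.

$147,722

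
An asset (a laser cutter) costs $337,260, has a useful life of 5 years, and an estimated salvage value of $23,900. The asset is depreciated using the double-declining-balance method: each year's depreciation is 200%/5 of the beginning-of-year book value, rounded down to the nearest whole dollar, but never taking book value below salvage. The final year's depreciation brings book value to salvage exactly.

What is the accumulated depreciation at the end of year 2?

Depreciable base = $337,260 − $23,900 = $313,360.
Year 1: ⌊$337,260 × 200%/5⌋ = $134,904. Book value $202,356.
Year 2: ⌊$202,356 × 200%/5⌋ = $80,942. Book value $121,414.
Accumulated through year 2 = $337,260 − $121,414 = $215,846.

$215,846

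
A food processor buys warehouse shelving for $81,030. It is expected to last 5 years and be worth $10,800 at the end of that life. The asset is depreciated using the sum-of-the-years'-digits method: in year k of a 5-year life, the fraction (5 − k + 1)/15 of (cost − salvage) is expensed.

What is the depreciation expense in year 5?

Depreciable base = $81,030 − $10,800 = $70,230.
Sum of the years' digits = 5+4+3+2+1 = 15.
Year 1: $70,230 × 5/15 = $23,410. Book value $57,620.
Year 2: $70,230 × 4/15 = $18,728. Book value $38,892.
Year 3: $70,230 × 3/15 = $14,046. Book value $24,846.
Year 4: $70,230 × 2/15 = $9,364. Book value $15,482.
Year 5: $70,230 × 1/15 = $4,682. Book value $10,800.

$4,682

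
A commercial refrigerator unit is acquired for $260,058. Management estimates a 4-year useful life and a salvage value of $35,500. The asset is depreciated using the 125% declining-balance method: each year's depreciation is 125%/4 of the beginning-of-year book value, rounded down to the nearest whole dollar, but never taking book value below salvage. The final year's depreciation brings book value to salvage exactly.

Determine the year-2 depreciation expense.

$55,871

Depreciable base = $260,058 − $35,500 = $224,558.
Year 1: ⌊$260,058 × 125%/4⌋ = $81,268. Book value $178,790.
Year 2: ⌊$178,790 × 125%/4⌋ = $55,871. Book value $122,919.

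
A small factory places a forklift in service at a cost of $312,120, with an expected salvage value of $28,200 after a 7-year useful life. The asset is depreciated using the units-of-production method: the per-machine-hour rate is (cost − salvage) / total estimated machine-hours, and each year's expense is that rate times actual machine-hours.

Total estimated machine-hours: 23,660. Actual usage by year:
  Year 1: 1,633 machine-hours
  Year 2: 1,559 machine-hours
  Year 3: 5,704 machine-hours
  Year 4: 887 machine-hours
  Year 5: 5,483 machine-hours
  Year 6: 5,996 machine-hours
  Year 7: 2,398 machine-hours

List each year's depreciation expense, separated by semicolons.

$19,596; $18,708; $68,448; $10,644; $65,796; $71,952; $28,776

Depreciable base = $312,120 − $28,200 = $283,920.
Rate = $283,920 / 23,660 machine-hours = $12 per machine-hour.
Year 1: 1,633 × $12 = $19,596. Book value $292,524.
Year 2: 1,559 × $12 = $18,708. Book value $273,816.
Year 3: 5,704 × $12 = $68,448. Book value $205,368.
Year 4: 887 × $12 = $10,644. Book value $194,724.
Year 5: 5,483 × $12 = $65,796. Book value $128,928.
Year 6: 5,996 × $12 = $71,952. Book value $56,976.
Year 7: 2,398 × $12 = $28,776. Book value $28,200.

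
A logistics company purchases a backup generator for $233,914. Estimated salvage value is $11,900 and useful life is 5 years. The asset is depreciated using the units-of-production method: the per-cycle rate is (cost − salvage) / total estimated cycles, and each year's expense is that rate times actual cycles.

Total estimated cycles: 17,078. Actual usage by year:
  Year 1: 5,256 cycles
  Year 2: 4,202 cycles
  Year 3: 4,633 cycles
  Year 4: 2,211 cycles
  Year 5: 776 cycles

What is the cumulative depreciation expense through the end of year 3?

Depreciable base = $233,914 − $11,900 = $222,014.
Rate = $222,014 / 17,078 cycles = $13 per cycle.
Year 1: 5,256 × $13 = $68,328. Book value $165,586.
Year 2: 4,202 × $13 = $54,626. Book value $110,960.
Year 3: 4,633 × $13 = $60,229. Book value $50,731.
Accumulated through year 3 = $233,914 − $50,731 = $183,183.

$183,183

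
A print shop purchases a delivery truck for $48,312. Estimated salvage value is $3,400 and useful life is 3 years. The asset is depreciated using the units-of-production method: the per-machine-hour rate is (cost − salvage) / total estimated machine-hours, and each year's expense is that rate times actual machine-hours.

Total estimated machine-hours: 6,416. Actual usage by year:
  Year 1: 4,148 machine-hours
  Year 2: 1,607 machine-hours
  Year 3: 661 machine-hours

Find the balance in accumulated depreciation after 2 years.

Depreciable base = $48,312 − $3,400 = $44,912.
Rate = $44,912 / 6,416 machine-hours = $7 per machine-hour.
Year 1: 4,148 × $7 = $29,036. Book value $19,276.
Year 2: 1,607 × $7 = $11,249. Book value $8,027.
Accumulated through year 2 = $48,312 − $8,027 = $40,285.

$40,285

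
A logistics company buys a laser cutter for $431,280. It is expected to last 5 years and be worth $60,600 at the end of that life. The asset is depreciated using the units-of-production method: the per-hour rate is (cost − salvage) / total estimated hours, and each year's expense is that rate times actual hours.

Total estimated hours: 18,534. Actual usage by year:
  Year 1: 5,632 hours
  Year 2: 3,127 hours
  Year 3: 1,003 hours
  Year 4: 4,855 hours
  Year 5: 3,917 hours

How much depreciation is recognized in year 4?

$97,100

Depreciable base = $431,280 − $60,600 = $370,680.
Rate = $370,680 / 18,534 hours = $20 per hour.
Year 1: 5,632 × $20 = $112,640. Book value $318,640.
Year 2: 3,127 × $20 = $62,540. Book value $256,100.
Year 3: 1,003 × $20 = $20,060. Book value $236,040.
Year 4: 4,855 × $20 = $97,100. Book value $138,940.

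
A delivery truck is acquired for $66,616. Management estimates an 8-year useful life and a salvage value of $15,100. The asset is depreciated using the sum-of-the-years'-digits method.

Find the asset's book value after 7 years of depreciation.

Depreciable base = $66,616 − $15,100 = $51,516.
Sum of the years' digits = 8+7+6+5+4+3+2+1 = 36.
Year 1: $51,516 × 8/36 = $11,448. Book value $55,168.
Year 2: $51,516 × 7/36 = $10,017. Book value $45,151.
Year 3: $51,516 × 6/36 = $8,586. Book value $36,565.
Year 4: $51,516 × 5/36 = $7,155. Book value $29,410.
Year 5: $51,516 × 4/36 = $5,724. Book value $23,686.
Year 6: $51,516 × 3/36 = $4,293. Book value $19,393.
Year 7: $51,516 × 2/36 = $2,862. Book value $16,531.

$16,531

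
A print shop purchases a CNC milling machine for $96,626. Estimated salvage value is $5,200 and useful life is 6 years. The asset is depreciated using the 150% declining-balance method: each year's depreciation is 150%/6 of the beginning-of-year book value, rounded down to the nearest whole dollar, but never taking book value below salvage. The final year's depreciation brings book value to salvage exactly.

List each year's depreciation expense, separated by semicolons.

$24,156; $18,117; $13,588; $10,191; $7,643; $17,731

Depreciable base = $96,626 − $5,200 = $91,426.
Year 1: ⌊$96,626 × 150%/6⌋ = $24,156. Book value $72,470.
Year 2: ⌊$72,470 × 150%/6⌋ = $18,117. Book value $54,353.
Year 3: ⌊$54,353 × 150%/6⌋ = $13,588. Book value $40,765.
Year 4: ⌊$40,765 × 150%/6⌋ = $10,191. Book value $30,574.
Year 5: ⌊$30,574 × 150%/6⌋ = $7,643. Book value $22,931.
Year 6 (final): $22,931 − $5,200 = $17,731. Book value $5,200.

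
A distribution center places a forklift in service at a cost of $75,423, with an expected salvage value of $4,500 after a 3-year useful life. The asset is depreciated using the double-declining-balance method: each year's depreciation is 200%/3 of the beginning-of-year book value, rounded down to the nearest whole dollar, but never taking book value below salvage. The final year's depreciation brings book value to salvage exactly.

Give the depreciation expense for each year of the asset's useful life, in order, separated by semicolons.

$50,282; $16,760; $3,881

Depreciable base = $75,423 − $4,500 = $70,923.
Year 1: ⌊$75,423 × 200%/3⌋ = $50,282. Book value $25,141.
Year 2: ⌊$25,141 × 200%/3⌋ = $16,760. Book value $8,381.
Year 3 (final): $8,381 − $4,500 = $3,881. Book value $4,500.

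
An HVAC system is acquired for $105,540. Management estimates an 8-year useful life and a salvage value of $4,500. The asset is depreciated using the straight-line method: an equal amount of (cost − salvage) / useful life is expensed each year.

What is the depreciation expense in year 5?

$12,630

Depreciable base = $105,540 − $4,500 = $101,040.
Annual expense = $101,040 / 8 = $12,630.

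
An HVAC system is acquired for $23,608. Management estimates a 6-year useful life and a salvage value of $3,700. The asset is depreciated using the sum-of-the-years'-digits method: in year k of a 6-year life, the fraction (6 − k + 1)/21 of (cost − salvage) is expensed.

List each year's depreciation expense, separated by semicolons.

$5,688; $4,740; $3,792; $2,844; $1,896; $948

Depreciable base = $23,608 − $3,700 = $19,908.
Sum of the years' digits = 6+5+4+3+2+1 = 21.
Year 1: $19,908 × 6/21 = $5,688. Book value $17,920.
Year 2: $19,908 × 5/21 = $4,740. Book value $13,180.
Year 3: $19,908 × 4/21 = $3,792. Book value $9,388.
Year 4: $19,908 × 3/21 = $2,844. Book value $6,544.
Year 5: $19,908 × 2/21 = $1,896. Book value $4,648.
Year 6: $19,908 × 1/21 = $948. Book value $3,700.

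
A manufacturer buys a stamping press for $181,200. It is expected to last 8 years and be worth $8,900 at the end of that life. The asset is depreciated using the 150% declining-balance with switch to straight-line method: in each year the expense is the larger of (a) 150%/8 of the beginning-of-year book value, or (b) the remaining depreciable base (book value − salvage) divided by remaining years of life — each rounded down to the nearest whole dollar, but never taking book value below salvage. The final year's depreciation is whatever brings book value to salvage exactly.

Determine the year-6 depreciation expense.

$17,517

Depreciable base = $181,200 − $8,900 = $172,300.
Year 1: DB = ⌊$181,200 × 150%/8⌋ = $33,975; SL = ⌊$172,300/8⌋ = $21,537 → take DB $33,975. Book value $147,225.
Year 2: DB = ⌊$147,225 × 150%/8⌋ = $27,604; SL = ⌊$138,325/7⌋ = $19,760 → take DB $27,604. Book value $119,621.
Year 3: DB = ⌊$119,621 × 150%/8⌋ = $22,428; SL = ⌊$110,721/6⌋ = $18,453 → take DB $22,428. Book value $97,193.
Year 4: DB = ⌊$97,193 × 150%/8⌋ = $18,223; SL = ⌊$88,293/5⌋ = $17,658 → take DB $18,223. Book value $78,970.
Year 5: DB = ⌊$78,970 × 150%/8⌋ = $14,806; SL = ⌊$70,070/4⌋ = $17,517 → take SL $17,517. Book value $61,453.
Year 6: DB = ⌊$61,453 × 150%/8⌋ = $11,522; SL = ⌊$52,553/3⌋ = $17,517 → take SL $17,517. Book value $43,936.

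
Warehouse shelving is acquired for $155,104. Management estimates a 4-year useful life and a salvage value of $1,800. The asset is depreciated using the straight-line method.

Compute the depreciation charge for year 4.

Depreciable base = $155,104 − $1,800 = $153,304.
Annual expense = $153,304 / 4 = $38,326.

$38,326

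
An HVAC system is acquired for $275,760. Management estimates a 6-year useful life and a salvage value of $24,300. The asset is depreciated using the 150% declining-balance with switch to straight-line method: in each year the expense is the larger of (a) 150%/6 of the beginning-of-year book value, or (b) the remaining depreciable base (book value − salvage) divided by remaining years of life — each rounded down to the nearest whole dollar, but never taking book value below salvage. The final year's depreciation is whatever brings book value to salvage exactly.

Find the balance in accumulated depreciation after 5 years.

Depreciable base = $275,760 − $24,300 = $251,460.
Year 1: DB = ⌊$275,760 × 150%/6⌋ = $68,940; SL = ⌊$251,460/6⌋ = $41,910 → take DB $68,940. Book value $206,820.
Year 2: DB = ⌊$206,820 × 150%/6⌋ = $51,705; SL = ⌊$182,520/5⌋ = $36,504 → take DB $51,705. Book value $155,115.
Year 3: DB = ⌊$155,115 × 150%/6⌋ = $38,778; SL = ⌊$130,815/4⌋ = $32,703 → take DB $38,778. Book value $116,337.
Year 4: DB = ⌊$116,337 × 150%/6⌋ = $29,084; SL = ⌊$92,037/3⌋ = $30,679 → take SL $30,679. Book value $85,658.
Year 5: DB = ⌊$85,658 × 150%/6⌋ = $21,414; SL = ⌊$61,358/2⌋ = $30,679 → take SL $30,679. Book value $54,979.
Accumulated through year 5 = $275,760 − $54,979 = $220,781.

$220,781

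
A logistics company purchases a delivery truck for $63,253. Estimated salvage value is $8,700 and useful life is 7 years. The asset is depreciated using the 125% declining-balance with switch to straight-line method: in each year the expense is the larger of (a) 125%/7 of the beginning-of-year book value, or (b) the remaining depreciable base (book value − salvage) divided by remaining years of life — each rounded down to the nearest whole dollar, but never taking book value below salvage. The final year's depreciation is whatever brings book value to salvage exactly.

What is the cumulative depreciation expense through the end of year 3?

Depreciable base = $63,253 − $8,700 = $54,553.
Year 1: DB = ⌊$63,253 × 125%/7⌋ = $11,295; SL = ⌊$54,553/7⌋ = $7,793 → take DB $11,295. Book value $51,958.
Year 2: DB = ⌊$51,958 × 125%/7⌋ = $9,278; SL = ⌊$43,258/6⌋ = $7,209 → take DB $9,278. Book value $42,680.
Year 3: DB = ⌊$42,680 × 125%/7⌋ = $7,621; SL = ⌊$33,980/5⌋ = $6,796 → take DB $7,621. Book value $35,059.
Accumulated through year 3 = $63,253 − $35,059 = $28,194.

$28,194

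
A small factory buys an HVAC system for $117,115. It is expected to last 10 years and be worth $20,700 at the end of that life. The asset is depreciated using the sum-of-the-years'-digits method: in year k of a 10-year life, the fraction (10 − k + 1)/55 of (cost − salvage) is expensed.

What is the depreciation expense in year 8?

Depreciable base = $117,115 − $20,700 = $96,415.
Sum of the years' digits = 10+9+8+7+6+5+4+3+2+1 = 55.
Year 1: $96,415 × 10/55 = $17,530. Book value $99,585.
Year 2: $96,415 × 9/55 = $15,777. Book value $83,808.
Year 3: $96,415 × 8/55 = $14,024. Book value $69,784.
Year 4: $96,415 × 7/55 = $12,271. Book value $57,513.
Year 5: $96,415 × 6/55 = $10,518. Book value $46,995.
Year 6: $96,415 × 5/55 = $8,765. Book value $38,230.
Year 7: $96,415 × 4/55 = $7,012. Book value $31,218.
Year 8: $96,415 × 3/55 = $5,259. Book value $25,959.

$5,259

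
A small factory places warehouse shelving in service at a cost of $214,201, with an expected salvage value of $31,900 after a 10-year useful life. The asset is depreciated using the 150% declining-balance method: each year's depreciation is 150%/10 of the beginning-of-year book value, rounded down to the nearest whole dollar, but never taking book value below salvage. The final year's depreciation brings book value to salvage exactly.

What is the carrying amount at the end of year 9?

$49,614

Depreciable base = $214,201 − $31,900 = $182,301.
Year 1: ⌊$214,201 × 150%/10⌋ = $32,130. Book value $182,071.
Year 2: ⌊$182,071 × 150%/10⌋ = $27,310. Book value $154,761.
Year 3: ⌊$154,761 × 150%/10⌋ = $23,214. Book value $131,547.
Year 4: ⌊$131,547 × 150%/10⌋ = $19,732. Book value $111,815.
Year 5: ⌊$111,815 × 150%/10⌋ = $16,772. Book value $95,043.
Year 6: ⌊$95,043 × 150%/10⌋ = $14,256. Book value $80,787.
Year 7: ⌊$80,787 × 150%/10⌋ = $12,118. Book value $68,669.
Year 8: ⌊$68,669 × 150%/10⌋ = $10,300. Book value $58,369.
Year 9: ⌊$58,369 × 150%/10⌋ = $8,755. Book value $49,614.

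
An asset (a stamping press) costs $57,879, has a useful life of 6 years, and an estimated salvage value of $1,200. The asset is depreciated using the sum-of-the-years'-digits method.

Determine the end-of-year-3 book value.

$17,394

Depreciable base = $57,879 − $1,200 = $56,679.
Sum of the years' digits = 6+5+4+3+2+1 = 21.
Year 1: $56,679 × 6/21 = $16,194. Book value $41,685.
Year 2: $56,679 × 5/21 = $13,495. Book value $28,190.
Year 3: $56,679 × 4/21 = $10,796. Book value $17,394.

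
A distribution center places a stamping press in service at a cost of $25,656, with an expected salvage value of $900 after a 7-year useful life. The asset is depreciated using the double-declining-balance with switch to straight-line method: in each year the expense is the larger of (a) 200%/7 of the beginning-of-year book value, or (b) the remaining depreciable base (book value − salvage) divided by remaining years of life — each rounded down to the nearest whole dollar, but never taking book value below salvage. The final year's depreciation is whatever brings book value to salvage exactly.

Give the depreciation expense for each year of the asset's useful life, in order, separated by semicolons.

$7,330; $5,236; $3,740; $2,671; $1,926; $1,926; $1,927

Depreciable base = $25,656 − $900 = $24,756.
Year 1: DB = ⌊$25,656 × 200%/7⌋ = $7,330; SL = ⌊$24,756/7⌋ = $3,536 → take DB $7,330. Book value $18,326.
Year 2: DB = ⌊$18,326 × 200%/7⌋ = $5,236; SL = ⌊$17,426/6⌋ = $2,904 → take DB $5,236. Book value $13,090.
Year 3: DB = ⌊$13,090 × 200%/7⌋ = $3,740; SL = ⌊$12,190/5⌋ = $2,438 → take DB $3,740. Book value $9,350.
Year 4: DB = ⌊$9,350 × 200%/7⌋ = $2,671; SL = ⌊$8,450/4⌋ = $2,112 → take DB $2,671. Book value $6,679.
Year 5: DB = ⌊$6,679 × 200%/7⌋ = $1,908; SL = ⌊$5,779/3⌋ = $1,926 → take SL $1,926. Book value $4,753.
Year 6: DB = ⌊$4,753 × 200%/7⌋ = $1,358; SL = ⌊$3,853/2⌋ = $1,926 → take SL $1,926. Book value $2,827.
Year 7 (final): $2,827 − $900 = $1,927. Book value $900.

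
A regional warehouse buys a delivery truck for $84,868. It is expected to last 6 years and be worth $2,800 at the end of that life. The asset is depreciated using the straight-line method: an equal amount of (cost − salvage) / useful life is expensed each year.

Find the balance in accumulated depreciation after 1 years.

$13,678

Depreciable base = $84,868 − $2,800 = $82,068.
Annual expense = $82,068 / 6 = $13,678.
End of year 1: book value $71,190.
Accumulated through year 1 = $84,868 − $71,190 = $13,678.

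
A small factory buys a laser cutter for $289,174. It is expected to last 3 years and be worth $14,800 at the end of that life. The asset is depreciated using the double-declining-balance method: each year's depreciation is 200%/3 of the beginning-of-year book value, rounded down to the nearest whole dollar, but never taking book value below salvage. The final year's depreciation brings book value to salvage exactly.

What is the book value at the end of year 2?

Depreciable base = $289,174 − $14,800 = $274,374.
Year 1: ⌊$289,174 × 200%/3⌋ = $192,782. Book value $96,392.
Year 2: ⌊$96,392 × 200%/3⌋ = $64,261. Book value $32,131.

$32,131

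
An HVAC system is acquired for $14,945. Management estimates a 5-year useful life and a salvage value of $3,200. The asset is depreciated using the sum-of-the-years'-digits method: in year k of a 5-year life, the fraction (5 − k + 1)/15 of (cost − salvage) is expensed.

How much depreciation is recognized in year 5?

$783

Depreciable base = $14,945 − $3,200 = $11,745.
Sum of the years' digits = 5+4+3+2+1 = 15.
Year 1: $11,745 × 5/15 = $3,915. Book value $11,030.
Year 2: $11,745 × 4/15 = $3,132. Book value $7,898.
Year 3: $11,745 × 3/15 = $2,349. Book value $5,549.
Year 4: $11,745 × 2/15 = $1,566. Book value $3,983.
Year 5: $11,745 × 1/15 = $783. Book value $3,200.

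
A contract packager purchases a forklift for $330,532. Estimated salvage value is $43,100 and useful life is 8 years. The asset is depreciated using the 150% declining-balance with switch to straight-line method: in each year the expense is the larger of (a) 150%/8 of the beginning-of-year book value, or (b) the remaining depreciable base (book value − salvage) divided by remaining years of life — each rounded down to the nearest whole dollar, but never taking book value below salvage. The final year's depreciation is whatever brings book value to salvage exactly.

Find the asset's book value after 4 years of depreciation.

Depreciable base = $330,532 − $43,100 = $287,432.
Year 1: DB = ⌊$330,532 × 150%/8⌋ = $61,974; SL = ⌊$287,432/8⌋ = $35,929 → take DB $61,974. Book value $268,558.
Year 2: DB = ⌊$268,558 × 150%/8⌋ = $50,354; SL = ⌊$225,458/7⌋ = $32,208 → take DB $50,354. Book value $218,204.
Year 3: DB = ⌊$218,204 × 150%/8⌋ = $40,913; SL = ⌊$175,104/6⌋ = $29,184 → take DB $40,913. Book value $177,291.
Year 4: DB = ⌊$177,291 × 150%/8⌋ = $33,242; SL = ⌊$134,191/5⌋ = $26,838 → take DB $33,242. Book value $144,049.

$144,049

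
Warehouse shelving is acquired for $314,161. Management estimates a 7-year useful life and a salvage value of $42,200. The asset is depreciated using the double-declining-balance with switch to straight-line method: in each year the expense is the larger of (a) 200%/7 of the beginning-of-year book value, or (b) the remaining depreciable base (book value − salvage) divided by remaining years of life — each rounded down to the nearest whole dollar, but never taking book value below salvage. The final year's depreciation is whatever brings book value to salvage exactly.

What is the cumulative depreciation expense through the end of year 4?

Depreciable base = $314,161 − $42,200 = $271,961.
Year 1: DB = ⌊$314,161 × 200%/7⌋ = $89,760; SL = ⌊$271,961/7⌋ = $38,851 → take DB $89,760. Book value $224,401.
Year 2: DB = ⌊$224,401 × 200%/7⌋ = $64,114; SL = ⌊$182,201/6⌋ = $30,366 → take DB $64,114. Book value $160,287.
Year 3: DB = ⌊$160,287 × 200%/7⌋ = $45,796; SL = ⌊$118,087/5⌋ = $23,617 → take DB $45,796. Book value $114,491.
Year 4: DB = ⌊$114,491 × 200%/7⌋ = $32,711; SL = ⌊$72,291/4⌋ = $18,072 → take DB $32,711. Book value $81,780.
Accumulated through year 4 = $314,161 − $81,780 = $232,381.

$232,381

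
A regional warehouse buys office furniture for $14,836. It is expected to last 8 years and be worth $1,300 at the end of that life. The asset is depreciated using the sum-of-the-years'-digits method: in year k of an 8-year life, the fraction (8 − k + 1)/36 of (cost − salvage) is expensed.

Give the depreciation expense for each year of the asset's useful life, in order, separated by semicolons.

Depreciable base = $14,836 − $1,300 = $13,536.
Sum of the years' digits = 8+7+6+5+4+3+2+1 = 36.
Year 1: $13,536 × 8/36 = $3,008. Book value $11,828.
Year 2: $13,536 × 7/36 = $2,632. Book value $9,196.
Year 3: $13,536 × 6/36 = $2,256. Book value $6,940.
Year 4: $13,536 × 5/36 = $1,880. Book value $5,060.
Year 5: $13,536 × 4/36 = $1,504. Book value $3,556.
Year 6: $13,536 × 3/36 = $1,128. Book value $2,428.
Year 7: $13,536 × 2/36 = $752. Book value $1,676.
Year 8: $13,536 × 1/36 = $376. Book value $1,300.

$3,008; $2,632; $2,256; $1,880; $1,504; $1,128; $752; $376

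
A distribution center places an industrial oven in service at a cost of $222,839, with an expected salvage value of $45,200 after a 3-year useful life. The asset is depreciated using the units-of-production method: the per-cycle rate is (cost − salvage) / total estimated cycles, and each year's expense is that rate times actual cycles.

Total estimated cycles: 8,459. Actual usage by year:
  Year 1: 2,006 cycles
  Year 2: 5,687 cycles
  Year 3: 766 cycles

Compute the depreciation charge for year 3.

$16,086

Depreciable base = $222,839 − $45,200 = $177,639.
Rate = $177,639 / 8,459 cycles = $21 per cycle.
Year 1: 2,006 × $21 = $42,126. Book value $180,713.
Year 2: 5,687 × $21 = $119,427. Book value $61,286.
Year 3: 766 × $21 = $16,086. Book value $45,200.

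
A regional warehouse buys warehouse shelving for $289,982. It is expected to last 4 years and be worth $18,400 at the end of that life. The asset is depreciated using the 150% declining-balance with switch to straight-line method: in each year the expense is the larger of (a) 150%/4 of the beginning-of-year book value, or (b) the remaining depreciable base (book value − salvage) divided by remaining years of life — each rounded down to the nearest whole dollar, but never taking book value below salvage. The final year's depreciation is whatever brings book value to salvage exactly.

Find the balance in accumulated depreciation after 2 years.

Depreciable base = $289,982 − $18,400 = $271,582.
Year 1: DB = ⌊$289,982 × 150%/4⌋ = $108,743; SL = ⌊$271,582/4⌋ = $67,895 → take DB $108,743. Book value $181,239.
Year 2: DB = ⌊$181,239 × 150%/4⌋ = $67,964; SL = ⌊$162,839/3⌋ = $54,279 → take DB $67,964. Book value $113,275.
Accumulated through year 2 = $289,982 − $113,275 = $176,707.

$176,707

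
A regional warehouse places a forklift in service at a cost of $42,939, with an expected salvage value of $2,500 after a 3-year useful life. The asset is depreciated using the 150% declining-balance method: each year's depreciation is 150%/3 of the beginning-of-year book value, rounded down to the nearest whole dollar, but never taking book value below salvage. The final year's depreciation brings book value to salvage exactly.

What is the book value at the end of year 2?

Depreciable base = $42,939 − $2,500 = $40,439.
Year 1: ⌊$42,939 × 150%/3⌋ = $21,469. Book value $21,470.
Year 2: ⌊$21,470 × 150%/3⌋ = $10,735. Book value $10,735.

$10,735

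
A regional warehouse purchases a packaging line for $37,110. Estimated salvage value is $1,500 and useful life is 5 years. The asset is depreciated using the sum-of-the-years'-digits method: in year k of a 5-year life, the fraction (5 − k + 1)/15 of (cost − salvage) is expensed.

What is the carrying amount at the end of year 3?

$8,622

Depreciable base = $37,110 − $1,500 = $35,610.
Sum of the years' digits = 5+4+3+2+1 = 15.
Year 1: $35,610 × 5/15 = $11,870. Book value $25,240.
Year 2: $35,610 × 4/15 = $9,496. Book value $15,744.
Year 3: $35,610 × 3/15 = $7,122. Book value $8,622.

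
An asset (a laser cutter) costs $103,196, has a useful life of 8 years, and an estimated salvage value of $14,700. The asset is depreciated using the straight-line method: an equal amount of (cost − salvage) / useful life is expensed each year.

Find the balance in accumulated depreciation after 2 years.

Depreciable base = $103,196 − $14,700 = $88,496.
Annual expense = $88,496 / 8 = $11,062.
End of year 1: book value $92,134.
End of year 2: book value $81,072.
Accumulated through year 2 = $103,196 − $81,072 = $22,124.

$22,124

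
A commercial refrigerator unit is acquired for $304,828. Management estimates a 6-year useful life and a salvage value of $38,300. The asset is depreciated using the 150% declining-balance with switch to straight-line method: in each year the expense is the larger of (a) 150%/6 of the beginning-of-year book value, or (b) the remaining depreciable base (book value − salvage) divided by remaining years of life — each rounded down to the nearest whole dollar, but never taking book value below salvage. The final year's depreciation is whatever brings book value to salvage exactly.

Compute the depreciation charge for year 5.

$29,075

Depreciable base = $304,828 − $38,300 = $266,528.
Year 1: DB = ⌊$304,828 × 150%/6⌋ = $76,207; SL = ⌊$266,528/6⌋ = $44,421 → take DB $76,207. Book value $228,621.
Year 2: DB = ⌊$228,621 × 150%/6⌋ = $57,155; SL = ⌊$190,321/5⌋ = $38,064 → take DB $57,155. Book value $171,466.
Year 3: DB = ⌊$171,466 × 150%/6⌋ = $42,866; SL = ⌊$133,166/4⌋ = $33,291 → take DB $42,866. Book value $128,600.
Year 4: DB = ⌊$128,600 × 150%/6⌋ = $32,150; SL = ⌊$90,300/3⌋ = $30,100 → take DB $32,150. Book value $96,450.
Year 5: DB = ⌊$96,450 × 150%/6⌋ = $24,112; SL = ⌊$58,150/2⌋ = $29,075 → take SL $29,075. Book value $67,375.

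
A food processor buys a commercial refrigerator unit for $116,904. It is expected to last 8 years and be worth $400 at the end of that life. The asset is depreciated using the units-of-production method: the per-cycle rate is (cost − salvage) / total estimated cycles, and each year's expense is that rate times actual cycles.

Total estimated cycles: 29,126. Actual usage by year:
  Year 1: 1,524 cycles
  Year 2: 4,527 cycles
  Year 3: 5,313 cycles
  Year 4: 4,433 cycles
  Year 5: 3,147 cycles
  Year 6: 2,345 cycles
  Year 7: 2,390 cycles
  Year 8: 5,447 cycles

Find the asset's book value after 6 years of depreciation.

$31,748

Depreciable base = $116,904 − $400 = $116,504.
Rate = $116,504 / 29,126 cycles = $4 per cycle.
Year 1: 1,524 × $4 = $6,096. Book value $110,808.
Year 2: 4,527 × $4 = $18,108. Book value $92,700.
Year 3: 5,313 × $4 = $21,252. Book value $71,448.
Year 4: 4,433 × $4 = $17,732. Book value $53,716.
Year 5: 3,147 × $4 = $12,588. Book value $41,128.
Year 6: 2,345 × $4 = $9,380. Book value $31,748.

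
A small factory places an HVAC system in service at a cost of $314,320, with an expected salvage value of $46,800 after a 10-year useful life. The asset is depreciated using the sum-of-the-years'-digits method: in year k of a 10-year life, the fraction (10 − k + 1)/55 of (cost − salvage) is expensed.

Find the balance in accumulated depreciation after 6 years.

Depreciable base = $314,320 − $46,800 = $267,520.
Sum of the years' digits = 10+9+8+7+6+5+4+3+2+1 = 55.
Year 1: $267,520 × 10/55 = $48,640. Book value $265,680.
Year 2: $267,520 × 9/55 = $43,776. Book value $221,904.
Year 3: $267,520 × 8/55 = $38,912. Book value $182,992.
Year 4: $267,520 × 7/55 = $34,048. Book value $148,944.
Year 5: $267,520 × 6/55 = $29,184. Book value $119,760.
Year 6: $267,520 × 5/55 = $24,320. Book value $95,440.
Accumulated through year 6 = $314,320 − $95,440 = $218,880.

$218,880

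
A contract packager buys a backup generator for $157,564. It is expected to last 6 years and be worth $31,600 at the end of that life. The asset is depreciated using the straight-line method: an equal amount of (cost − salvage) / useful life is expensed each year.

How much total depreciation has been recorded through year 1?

Depreciable base = $157,564 − $31,600 = $125,964.
Annual expense = $125,964 / 6 = $20,994.
End of year 1: book value $136,570.
Accumulated through year 1 = $157,564 − $136,570 = $20,994.

$20,994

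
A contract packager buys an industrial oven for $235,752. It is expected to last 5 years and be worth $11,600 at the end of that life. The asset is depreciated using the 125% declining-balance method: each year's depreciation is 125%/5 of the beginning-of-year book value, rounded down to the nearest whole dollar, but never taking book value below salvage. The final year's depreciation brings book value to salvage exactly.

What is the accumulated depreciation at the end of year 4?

Depreciable base = $235,752 − $11,600 = $224,152.
Year 1: ⌊$235,752 × 125%/5⌋ = $58,938. Book value $176,814.
Year 2: ⌊$176,814 × 125%/5⌋ = $44,203. Book value $132,611.
Year 3: ⌊$132,611 × 125%/5⌋ = $33,152. Book value $99,459.
Year 4: ⌊$99,459 × 125%/5⌋ = $24,864. Book value $74,595.
Accumulated through year 4 = $235,752 − $74,595 = $161,157.

$161,157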